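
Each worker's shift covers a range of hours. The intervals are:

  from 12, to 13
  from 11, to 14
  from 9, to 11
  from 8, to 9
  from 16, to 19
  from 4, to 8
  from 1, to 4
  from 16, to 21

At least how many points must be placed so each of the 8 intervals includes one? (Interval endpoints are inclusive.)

4

Process intervals by earliest right end; each time one isn't hit yet, stab at its right endpoint.
Sorted: [1,4] [4,8] [8,9] [9,11] [12,13] [11,14] [16,19] [16,21]
{[1,4],[4,8]} hit by 4; {[8,9],[9,11]} hit by 9; {[12,13],[11,14]} hit by 13; {[16,19],[16,21]} hit by 19.
Points: 4, 9, 13, 19 (4 total).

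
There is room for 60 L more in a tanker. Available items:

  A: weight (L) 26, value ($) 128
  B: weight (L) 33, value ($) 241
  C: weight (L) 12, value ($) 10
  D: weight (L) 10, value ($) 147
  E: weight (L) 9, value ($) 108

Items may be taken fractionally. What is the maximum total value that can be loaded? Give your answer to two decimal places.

Greedy by value/weight ratio, highest first.
Order: D (147/10=14.70) > E (108/9=12.00) > B (241/33=7.30) > A (128/26=4.92) > C (10/12=0.83)
Fill: take D (10 @ 147) → take E (9 @ 108) → take B (33 @ 241) → take 8/26 of A → 39.38; 60/60 used.
Total value = 535.38

535.38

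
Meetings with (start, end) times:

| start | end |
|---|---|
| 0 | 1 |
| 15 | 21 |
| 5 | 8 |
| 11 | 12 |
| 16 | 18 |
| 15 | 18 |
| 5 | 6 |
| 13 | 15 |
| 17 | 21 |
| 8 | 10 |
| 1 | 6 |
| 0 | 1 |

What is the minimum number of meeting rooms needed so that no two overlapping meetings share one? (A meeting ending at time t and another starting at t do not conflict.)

The answer is the maximum number of intervals overlapping at any instant.
Events (time:±→running): 0:+→1 0:+→2 1:-→1 1:-→0 1:+→1 5:+→2 5:+→3 6:-→2 6:-→1 8:-→0 8:+→1 10:-→0 11:+→1 12:-→0 13:+→1 15:-→0 15:+→1 15:+→2 16:+→3 17:+→4 … peak 4.

4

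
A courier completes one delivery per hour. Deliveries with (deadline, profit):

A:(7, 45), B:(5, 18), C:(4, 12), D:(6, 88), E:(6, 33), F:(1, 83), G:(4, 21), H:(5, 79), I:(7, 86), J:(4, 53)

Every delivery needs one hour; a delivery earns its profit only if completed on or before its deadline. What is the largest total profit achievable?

Sort by profit descending; place each in the latest free slot ≤ its deadline.
By profit: D(d6,88), I(d7,86), F(d1,83), H(d5,79), J(d4,53), A(d7,45), E(d6,33), G(d4,21), B(d5,18), C(d4,12)
D→slot 6; I→slot 7; F→slot 1; H→slot 5; J→slot 4; A→slot 3; E→slot 2; G skipped; B skipped; C skipped.
Profit = 83 + 33 + 45 + 53 + 79 + 88 + 86 = 467

467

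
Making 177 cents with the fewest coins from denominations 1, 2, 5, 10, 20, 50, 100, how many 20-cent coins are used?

1

Use the largest denomination that fits, subtract, and repeat.
177 = 1×100 + 1×50 + 1×20 + 1×5 + 1×2
Count of 20: 1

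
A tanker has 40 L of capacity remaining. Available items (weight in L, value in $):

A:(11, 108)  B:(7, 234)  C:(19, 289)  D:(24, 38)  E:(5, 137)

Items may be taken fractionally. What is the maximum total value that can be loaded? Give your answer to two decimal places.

Order: B (234/7=33.43) > E (137/5=27.40) > C (289/19=15.21) > A (108/11=9.82) > D (38/24=1.58)
Fill: take B (7 @ 234) → take E (5 @ 137) → take C (19 @ 289) → take 9/11 of A → 88.36; 40/40 used.
Total value = 748.36

748.36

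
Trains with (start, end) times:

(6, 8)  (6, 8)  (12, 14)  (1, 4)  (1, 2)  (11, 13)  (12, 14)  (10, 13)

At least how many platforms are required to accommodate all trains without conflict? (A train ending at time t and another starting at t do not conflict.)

4

The answer is the maximum number of intervals overlapping at any instant.
Events (time:±→running): 1:+→1 1:+→2 2:-→1 4:-→0 6:+→1 6:+→2 8:-→1 8:-→0 10:+→1 11:+→2 12:+→3 12:+→4 … peak 4.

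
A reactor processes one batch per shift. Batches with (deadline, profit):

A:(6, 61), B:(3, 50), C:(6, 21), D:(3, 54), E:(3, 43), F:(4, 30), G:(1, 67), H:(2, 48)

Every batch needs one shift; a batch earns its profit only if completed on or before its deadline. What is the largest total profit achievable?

283

By profit: G(d1,67), A(d6,61), D(d3,54), B(d3,50), H(d2,48), E(d3,43), F(d4,30), C(d6,21)
G→slot 1; A→slot 6; D→slot 3; B→slot 2; H skipped; E skipped; F→slot 4; C→slot 5.
Profit = 67 + 50 + 54 + 30 + 21 + 61 = 283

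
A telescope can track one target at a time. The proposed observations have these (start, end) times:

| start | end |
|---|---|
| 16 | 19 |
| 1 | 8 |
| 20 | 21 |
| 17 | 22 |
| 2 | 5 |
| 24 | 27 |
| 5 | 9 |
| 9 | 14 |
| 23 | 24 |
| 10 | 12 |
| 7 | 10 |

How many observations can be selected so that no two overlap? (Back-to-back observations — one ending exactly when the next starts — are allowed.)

7

Sorted by end: (2,5)  (1,8)  (5,9)  (7,10)  (10,12)  (9,14)  (16,19)  (20,21)  (17,22)  (23,24)  (24,27)
take (2,5); skip (1,8); take (5,9); take (10,12); take (16,19); take (20,21); take (23,24); take (24,27).
Selected 7 observations.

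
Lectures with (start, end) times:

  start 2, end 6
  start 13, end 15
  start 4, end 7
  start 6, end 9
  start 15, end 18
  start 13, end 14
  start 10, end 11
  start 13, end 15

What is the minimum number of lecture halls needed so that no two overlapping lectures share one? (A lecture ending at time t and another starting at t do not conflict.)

The answer is the maximum number of intervals overlapping at any instant.
Events (time:±→running): 2:+→1 4:+→2 6:-→1 6:+→2 7:-→1 9:-→0 10:+→1 11:-→0 13:+→1 13:+→2 13:+→3 … peak 3.

3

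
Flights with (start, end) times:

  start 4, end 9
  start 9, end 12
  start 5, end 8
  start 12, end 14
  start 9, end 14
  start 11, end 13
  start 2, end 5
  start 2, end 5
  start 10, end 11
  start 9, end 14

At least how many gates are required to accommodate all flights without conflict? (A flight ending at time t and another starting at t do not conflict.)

The answer is the maximum number of intervals overlapping at any instant.
starts: [2, 2, 4, 5, 9, 9, 9, 10, 11, 12]
ends:   [5, 5, 8, 9, 11, 12, 13, 14, 14, 14]
s2→1 s2→2 s4→3 e5→2 e5→1 s5→2 e8→1 e9→0 s9→1 s9→2 s9→3 s10→4  — peak 4.

4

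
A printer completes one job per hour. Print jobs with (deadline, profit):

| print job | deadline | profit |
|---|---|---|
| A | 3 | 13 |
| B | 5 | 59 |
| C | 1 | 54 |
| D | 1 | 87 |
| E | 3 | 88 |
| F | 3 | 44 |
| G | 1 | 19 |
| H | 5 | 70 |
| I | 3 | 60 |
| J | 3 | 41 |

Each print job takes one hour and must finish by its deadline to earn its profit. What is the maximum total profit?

Profit order: E=88 D=87 H=70 I=60 B=59 C=54 F=44 J=41 G=19 A=13
Assign: E→slot 3, D→slot 1, H→slot 5, I→slot 2, B→slot 4, C skipped, F skipped, J skipped, G skipped, A skipped.
Slots: [1:D] [2:I] [3:E] [4:B] [5:H]
Profit = 87 + 60 + 88 + 59 + 70 = 364

364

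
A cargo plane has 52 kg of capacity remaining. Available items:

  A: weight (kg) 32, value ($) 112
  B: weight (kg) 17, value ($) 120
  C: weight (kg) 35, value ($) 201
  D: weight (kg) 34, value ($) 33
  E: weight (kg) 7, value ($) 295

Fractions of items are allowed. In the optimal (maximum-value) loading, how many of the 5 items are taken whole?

Greedy by value/weight ratio, highest first.
Order: E (295/7=42.14) > B (120/17=7.06) > C (201/35=5.74) > A (112/32=3.50) > D (33/34=0.97)
Fill: take E (7 @ 295) → take B (17 @ 120) → take 28/35 of C → 160.80; 52/52 used.
2 item(s) taken whole; one partial (take 28/35 of C).

2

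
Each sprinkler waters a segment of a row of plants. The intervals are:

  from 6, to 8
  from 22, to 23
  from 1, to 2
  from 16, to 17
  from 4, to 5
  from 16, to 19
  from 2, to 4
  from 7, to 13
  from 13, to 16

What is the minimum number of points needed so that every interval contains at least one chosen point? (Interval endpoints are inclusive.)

5

Sort by right endpoint; whenever an interval is uncovered, place a point at its right end.
By right end: [1,2]  [2,4]  [4,5]  [6,8]  [7,13]  [13,16]  [16,17]  [16,19]  [22,23]
[1,2] uncovered → point at 2; [4,5] uncovered → point at 5; [6,8] uncovered → point at 8; [13,16] uncovered → point at 16; [22,23] uncovered → point at 23.
Points: 2, 5, 8, 16, 23 (5 total).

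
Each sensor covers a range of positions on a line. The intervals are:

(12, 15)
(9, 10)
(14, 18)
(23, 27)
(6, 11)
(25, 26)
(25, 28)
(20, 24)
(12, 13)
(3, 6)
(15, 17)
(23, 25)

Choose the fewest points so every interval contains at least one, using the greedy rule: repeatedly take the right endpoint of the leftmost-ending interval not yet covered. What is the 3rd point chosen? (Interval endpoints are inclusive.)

13

Sort by right endpoint; whenever an interval is uncovered, place a point at its right end.
Sorted: [3,6] [9,10] [6,11] [12,13] [12,15] [15,17] [14,18] [20,24] [23,25] [25,26] [23,27] [25,28]
{[3,6]} hit by 6; {[9,10],[6,11]} hit by 10; {[12,13],[12,15]} hit by 13; {[15,17],[14,18]} hit by 17; {[20,24],[23,25]} hit by 24; {[25,26],[23,27],[25,28]} hit by 26.
Points: 6, 10, 13, 17, 24, 26 (6 total).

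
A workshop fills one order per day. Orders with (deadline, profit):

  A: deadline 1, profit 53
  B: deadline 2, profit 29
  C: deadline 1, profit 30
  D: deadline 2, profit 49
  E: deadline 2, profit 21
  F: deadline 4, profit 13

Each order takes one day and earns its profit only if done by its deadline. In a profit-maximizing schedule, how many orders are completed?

Take jobs in profit order; each goes to the latest open slot no later than its deadline.
Profit order: A=53 D=49 C=30 B=29 E=21 F=13
Assign: A→slot 1, D→slot 2, C skipped, B skipped, E skipped, F→slot 4.
Slots: [1:A] [2:D] [4:F]
3 of 6 scheduled.

3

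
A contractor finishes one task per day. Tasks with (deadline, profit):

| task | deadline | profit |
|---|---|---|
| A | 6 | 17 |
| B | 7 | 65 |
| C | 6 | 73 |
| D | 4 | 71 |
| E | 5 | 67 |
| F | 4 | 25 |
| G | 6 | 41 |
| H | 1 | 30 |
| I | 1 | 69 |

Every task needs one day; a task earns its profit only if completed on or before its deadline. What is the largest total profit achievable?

Profit order: C=73 D=71 I=69 E=67 B=65 G=41 H=30 F=25 A=17
Assign: C→slot 6, D→slot 4, I→slot 1, E→slot 5, B→slot 7, G→slot 3, H skipped, F→slot 2, A skipped.
Slots: [1:I] [2:F] [3:G] [4:D] [5:E] [6:C] [7:B]
Profit = 69 + 25 + 41 + 71 + 67 + 73 + 65 = 411

411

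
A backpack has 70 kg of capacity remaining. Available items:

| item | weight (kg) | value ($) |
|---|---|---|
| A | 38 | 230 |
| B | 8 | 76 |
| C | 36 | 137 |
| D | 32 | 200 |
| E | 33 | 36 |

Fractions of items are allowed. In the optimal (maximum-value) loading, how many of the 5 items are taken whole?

Sort by value per unit weight and fill in that order.
Order: B (76/8=9.50) > D (200/32=6.25) > A (230/38=6.05) > C (137/36=3.81) > E (36/33=1.09)
Fill: take B (8 @ 76) → take D (32 @ 200) → take 30/38 of A → 181.58; 70/70 used.
2 item(s) taken whole; one partial (take 30/38 of A).

2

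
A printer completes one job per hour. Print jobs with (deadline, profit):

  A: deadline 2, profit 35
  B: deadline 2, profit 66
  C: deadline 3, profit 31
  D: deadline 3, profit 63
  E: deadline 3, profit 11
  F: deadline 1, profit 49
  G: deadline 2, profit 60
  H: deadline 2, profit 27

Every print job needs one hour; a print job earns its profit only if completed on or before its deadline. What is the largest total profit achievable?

Sort by profit descending; place each in the latest free slot ≤ its deadline.
Profit order: B=66 D=63 G=60 F=49 A=35 C=31 H=27 E=11
Assign: B→slot 2, D→slot 3, G→slot 1, F skipped, A skipped, C skipped, H skipped, E skipped.
Slots: [1:G] [2:B] [3:D]
Profit = 60 + 66 + 63 = 189

189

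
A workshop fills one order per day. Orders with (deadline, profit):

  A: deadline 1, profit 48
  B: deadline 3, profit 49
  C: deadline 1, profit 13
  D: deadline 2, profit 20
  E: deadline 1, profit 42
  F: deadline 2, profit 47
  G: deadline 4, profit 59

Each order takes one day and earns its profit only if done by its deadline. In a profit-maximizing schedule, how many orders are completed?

By profit: G(d4,59), B(d3,49), A(d1,48), F(d2,47), E(d1,42), D(d2,20), C(d1,13)
G→slot 4; B→slot 3; A→slot 1; F→slot 2; E skipped; D skipped; C skipped.
4 of 7 scheduled.

4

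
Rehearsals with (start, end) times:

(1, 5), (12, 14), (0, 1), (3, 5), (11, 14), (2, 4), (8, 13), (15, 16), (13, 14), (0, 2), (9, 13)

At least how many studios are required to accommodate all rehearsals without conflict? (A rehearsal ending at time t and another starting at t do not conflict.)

Events (time:±→running): 0:+→1 0:+→2 1:-→1 1:+→2 2:-→1 2:+→2 3:+→3 4:-→2 5:-→1 5:-→0 8:+→1 9:+→2 11:+→3 12:+→4 … peak 4.

4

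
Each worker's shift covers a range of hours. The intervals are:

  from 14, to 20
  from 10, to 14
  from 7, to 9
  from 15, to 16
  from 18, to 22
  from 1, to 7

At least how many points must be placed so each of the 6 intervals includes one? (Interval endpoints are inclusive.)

4

Sorted: [1,7] [7,9] [10,14] [15,16] [14,20] [18,22]
{[1,7],[7,9]} hit by 7; {[10,14]} hit by 14; {[15,16],[14,20]} hit by 16; {[18,22]} hit by 22.
Points: 7, 14, 16, 22 (4 total).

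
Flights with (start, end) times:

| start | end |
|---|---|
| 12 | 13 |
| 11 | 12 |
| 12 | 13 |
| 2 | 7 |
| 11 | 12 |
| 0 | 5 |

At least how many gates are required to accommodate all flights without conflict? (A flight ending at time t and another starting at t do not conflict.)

The answer is the maximum number of intervals overlapping at any instant.
Events (time:±→running): 0:+→1 2:+→2 … peak 2.

2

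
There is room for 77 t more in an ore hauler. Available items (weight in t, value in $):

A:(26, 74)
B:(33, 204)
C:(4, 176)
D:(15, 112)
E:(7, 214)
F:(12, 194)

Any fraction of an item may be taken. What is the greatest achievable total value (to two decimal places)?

Greedy by value/weight ratio, highest first.
Ratios (sorted): C 44.00, E 30.57, F 16.17, D 7.47, B 6.18, A 2.85
take C (4 @ 176); take E (7 @ 214); take F (12 @ 194); take D (15 @ 112); take B (33 @ 204); take 6/26 of A → 17.08. Capacity used 77/77.
Total value = 917.08

917.08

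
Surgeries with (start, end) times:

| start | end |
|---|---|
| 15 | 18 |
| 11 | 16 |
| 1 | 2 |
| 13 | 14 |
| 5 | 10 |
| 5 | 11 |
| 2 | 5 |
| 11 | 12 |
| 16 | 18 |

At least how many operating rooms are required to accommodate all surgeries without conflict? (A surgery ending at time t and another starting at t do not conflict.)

2

The answer is the maximum number of intervals overlapping at any instant.
starts: [1, 2, 5, 5, 11, 11, 13, 15, 16]
ends:   [2, 5, 10, 11, 12, 14, 16, 18, 18]
s1→1 e2→0 s2→1 e5→0 s5→1 s5→2  — peak 2.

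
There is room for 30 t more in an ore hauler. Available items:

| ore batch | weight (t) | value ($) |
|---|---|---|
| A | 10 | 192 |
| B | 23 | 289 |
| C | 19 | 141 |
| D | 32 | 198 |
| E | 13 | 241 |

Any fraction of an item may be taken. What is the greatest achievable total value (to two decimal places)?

Order: A (192/10=19.20) > E (241/13=18.54) > B (289/23=12.57) > C (141/19=7.42) > D (198/32=6.19)
Fill: take A (10 @ 192) → take E (13 @ 241) → take 7/23 of B → 87.96; 30/30 used.
Total value = 520.96

520.96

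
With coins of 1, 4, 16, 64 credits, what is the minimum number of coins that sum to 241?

7

241 = 3×64 + 3×16 + 1×1
Total coins = 3 + 3 + 1 = 7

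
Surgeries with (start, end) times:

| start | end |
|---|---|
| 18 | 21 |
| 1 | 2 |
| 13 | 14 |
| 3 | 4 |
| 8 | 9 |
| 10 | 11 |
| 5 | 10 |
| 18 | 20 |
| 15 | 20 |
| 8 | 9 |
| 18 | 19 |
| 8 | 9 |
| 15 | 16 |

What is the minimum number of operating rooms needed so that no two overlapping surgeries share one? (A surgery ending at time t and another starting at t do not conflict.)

The answer is the maximum number of intervals overlapping at any instant.
starts: [1, 3, 5, 8, 8, 8, 10, 13, 15, 15, 18, 18, 18]
ends:   [2, 4, 9, 9, 9, 10, 11, 14, 16, 19, 20, 20, 21]
s1→1 e2→0 s3→1 e4→0 s5→1 s8→2 s8→3 s8→4  — peak 4.

4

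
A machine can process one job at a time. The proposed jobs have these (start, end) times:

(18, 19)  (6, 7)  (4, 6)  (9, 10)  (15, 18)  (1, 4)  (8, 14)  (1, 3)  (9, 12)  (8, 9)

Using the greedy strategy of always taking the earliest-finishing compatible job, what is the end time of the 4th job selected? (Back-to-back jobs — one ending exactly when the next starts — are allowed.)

By end time: (1,3), (1,4), (4,6), (6,7), (8,9), (9,10), (9,12), (8,14), (15,18), (18,19).
Pick (1,3); next start ≥ 3 → (4,6); next start ≥ 6 → (6,7); next start ≥ 7 → (8,9); next start ≥ 9 → (9,10); next start ≥ 10 → (15,18); next start ≥ 18 → (18,19).
Selected: (1,3) (4,6) (6,7) (8,9) (9,10) (15,18) (18,19)

9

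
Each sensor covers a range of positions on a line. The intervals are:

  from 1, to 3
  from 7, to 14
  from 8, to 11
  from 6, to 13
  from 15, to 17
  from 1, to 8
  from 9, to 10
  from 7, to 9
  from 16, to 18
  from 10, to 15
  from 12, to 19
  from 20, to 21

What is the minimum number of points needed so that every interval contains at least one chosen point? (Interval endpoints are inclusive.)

Sorted: [1,3] [1,8] [7,9] [9,10] [8,11] [6,13] [7,14] [10,15] [15,17] [16,18] [12,19] [20,21]
{[1,3],[1,8]} hit by 3; {[7,9],[9,10],[8,11],[6,13],[7,14]} hit by 9; {[10,15],[15,17]} hit by 15; {[16,18],[12,19]} hit by 18; {[20,21]} hit by 21.
Points: 3, 9, 15, 18, 21 (5 total).

5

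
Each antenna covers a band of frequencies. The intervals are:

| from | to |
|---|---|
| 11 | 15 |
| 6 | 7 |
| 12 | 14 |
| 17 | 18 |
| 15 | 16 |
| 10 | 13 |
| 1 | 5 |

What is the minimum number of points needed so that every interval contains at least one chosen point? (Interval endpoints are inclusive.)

5

Sort by right endpoint; whenever an interval is uncovered, place a point at its right end.
Sorted: [1,5] [6,7] [10,13] [12,14] [11,15] [15,16] [17,18]
{[1,5]} hit by 5; {[6,7]} hit by 7; {[10,13],[12,14],[11,15]} hit by 13; {[15,16]} hit by 16; {[17,18]} hit by 18.
Points: 5, 7, 13, 16, 18 (5 total).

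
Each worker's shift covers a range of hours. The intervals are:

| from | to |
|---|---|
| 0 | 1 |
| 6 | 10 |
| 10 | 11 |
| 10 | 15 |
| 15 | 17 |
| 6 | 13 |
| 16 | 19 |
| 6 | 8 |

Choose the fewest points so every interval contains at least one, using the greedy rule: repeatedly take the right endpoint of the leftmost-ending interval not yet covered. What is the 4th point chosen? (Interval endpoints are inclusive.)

17

By right end: [0,1]  [6,8]  [6,10]  [10,11]  [6,13]  [10,15]  [15,17]  [16,19]
[0,1] uncovered → point at 1; [6,8] uncovered → point at 8; [10,11] uncovered → point at 11; [15,17] uncovered → point at 17.
Points: 1, 8, 11, 17 (4 total).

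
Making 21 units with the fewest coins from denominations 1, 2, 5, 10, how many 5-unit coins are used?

Greedy: take as many of the largest coin as possible, then repeat with the remainder.
21 − 2×10→1 − 1×1→0
Count of 5: 0

0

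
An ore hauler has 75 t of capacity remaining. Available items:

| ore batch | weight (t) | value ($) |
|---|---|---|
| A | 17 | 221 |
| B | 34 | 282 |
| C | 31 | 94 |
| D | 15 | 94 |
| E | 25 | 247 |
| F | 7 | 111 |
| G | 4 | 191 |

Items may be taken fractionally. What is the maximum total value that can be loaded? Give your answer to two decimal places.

952.47

Sort by value per unit weight and fill in that order.
Order: G (191/4=47.75) > F (111/7=15.86) > A (221/17=13.00) > E (247/25=9.88) > B (282/34=8.29) > D (94/15=6.27) > C (94/31=3.03)
Fill: take G (4 @ 191) → take F (7 @ 111) → take A (17 @ 221) → take E (25 @ 247) → take 22/34 of B → 182.47; 75/75 used.
Total value = 952.47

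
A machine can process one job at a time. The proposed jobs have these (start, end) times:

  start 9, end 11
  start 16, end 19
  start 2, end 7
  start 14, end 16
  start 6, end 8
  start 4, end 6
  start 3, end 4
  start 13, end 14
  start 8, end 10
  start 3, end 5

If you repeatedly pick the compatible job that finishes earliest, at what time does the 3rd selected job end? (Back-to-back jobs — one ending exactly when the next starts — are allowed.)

8

Greedy by earliest finish: after sorting by end time, pick each interval compatible with the last pick.
By end time: (3,4), (3,5), (4,6), (2,7), (6,8), (8,10), (9,11), (13,14), (14,16), (16,19).
Pick (3,4); next start ≥ 4 → (4,6); next start ≥ 6 → (6,8); next start ≥ 8 → (8,10); next start ≥ 10 → (13,14); next start ≥ 14 → (14,16); next start ≥ 16 → (16,19).
Selected: (3,4) (4,6) (6,8) (8,10) (13,14) (14,16) (16,19)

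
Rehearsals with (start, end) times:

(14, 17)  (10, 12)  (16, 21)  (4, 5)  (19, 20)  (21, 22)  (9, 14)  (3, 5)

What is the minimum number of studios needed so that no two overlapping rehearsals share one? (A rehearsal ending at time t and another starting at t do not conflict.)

Count concurrent intervals with a sweep; the peak is the room count.
Events (time:±→running): 3:+→1 4:+→2 … peak 2.

2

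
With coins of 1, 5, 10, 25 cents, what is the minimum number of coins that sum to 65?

4

Greedy: take as many of the largest coin as possible, then repeat with the remainder.
65 − 2×25→15 − 1×10→5 − 1×5→0
Total coins = 2 + 1 + 1 = 4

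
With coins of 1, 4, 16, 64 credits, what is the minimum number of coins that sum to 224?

5

Greedy: take as many of the largest coin as possible, then repeat with the remainder.
224 − 3×64→32 − 2×16→0
Total coins = 3 + 2 = 5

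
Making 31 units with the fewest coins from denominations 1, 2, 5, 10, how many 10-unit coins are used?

Use the largest denomination that fits, subtract, and repeat.
31 = 3×10 + 1×1
Count of 10: 3

3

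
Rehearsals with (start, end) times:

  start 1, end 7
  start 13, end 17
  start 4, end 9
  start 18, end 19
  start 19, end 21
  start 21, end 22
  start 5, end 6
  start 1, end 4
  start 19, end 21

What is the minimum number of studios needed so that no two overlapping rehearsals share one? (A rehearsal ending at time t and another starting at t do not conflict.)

The answer is the maximum number of intervals overlapping at any instant.
Events (time:±→running): 1:+→1 1:+→2 4:-→1 4:+→2 5:+→3 … peak 3.

3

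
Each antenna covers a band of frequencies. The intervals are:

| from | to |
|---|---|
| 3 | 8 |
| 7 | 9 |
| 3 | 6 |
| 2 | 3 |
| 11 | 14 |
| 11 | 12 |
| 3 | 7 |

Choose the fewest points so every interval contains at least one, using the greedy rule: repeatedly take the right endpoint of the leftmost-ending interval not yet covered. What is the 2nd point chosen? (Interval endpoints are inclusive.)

9

Process intervals by earliest right end; each time one isn't hit yet, stab at its right endpoint.
Sorted: [2,3] [3,6] [3,7] [3,8] [7,9] [11,12] [11,14]
{[2,3],[3,6],[3,7],[3,8]} hit by 3; {[7,9]} hit by 9; {[11,12],[11,14]} hit by 12.
Points: 3, 9, 12 (3 total).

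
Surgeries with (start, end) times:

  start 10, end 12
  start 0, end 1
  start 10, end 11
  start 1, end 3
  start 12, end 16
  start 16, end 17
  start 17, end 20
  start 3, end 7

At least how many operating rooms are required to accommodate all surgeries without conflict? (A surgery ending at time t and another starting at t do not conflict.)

2

The answer is the maximum number of intervals overlapping at any instant.
starts: [0, 1, 3, 10, 10, 12, 16, 17]
ends:   [1, 3, 7, 11, 12, 16, 17, 20]
s0→1 e1→0 s1→1 e3→0 s3→1 e7→0 s10→1 s10→2  — peak 2.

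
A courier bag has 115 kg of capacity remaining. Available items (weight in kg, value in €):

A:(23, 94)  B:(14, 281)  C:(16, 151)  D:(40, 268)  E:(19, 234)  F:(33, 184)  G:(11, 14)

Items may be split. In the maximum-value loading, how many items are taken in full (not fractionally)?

Ratios (sorted): B 20.07, E 12.32, C 9.44, D 6.70, F 5.58, A 4.09, G 1.27
take B (14 @ 281); take E (19 @ 234); take C (16 @ 151); take D (40 @ 268); take 26/33 of F → 144.97. Capacity used 115/115.
4 item(s) taken whole; one partial (take 26/33 of F).

4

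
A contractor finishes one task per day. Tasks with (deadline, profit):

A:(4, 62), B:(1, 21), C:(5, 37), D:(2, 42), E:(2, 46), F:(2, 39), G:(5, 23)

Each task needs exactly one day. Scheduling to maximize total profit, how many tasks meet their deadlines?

5

Take jobs in profit order; each goes to the latest open slot no later than its deadline.
Profit order: A=62 E=46 D=42 F=39 C=37 G=23 B=21
Assign: A→slot 4, E→slot 2, D→slot 1, F skipped, C→slot 5, G→slot 3, B skipped.
Slots: [1:D] [2:E] [3:G] [4:A] [5:C]
5 of 7 scheduled.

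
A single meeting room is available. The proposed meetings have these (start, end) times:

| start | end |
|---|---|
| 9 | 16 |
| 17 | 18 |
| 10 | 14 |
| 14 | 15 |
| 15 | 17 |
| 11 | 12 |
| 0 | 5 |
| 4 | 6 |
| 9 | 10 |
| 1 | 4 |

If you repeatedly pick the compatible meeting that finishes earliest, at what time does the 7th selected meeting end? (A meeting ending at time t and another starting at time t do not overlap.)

Order by finish time; keep every interval that doesn't clash with the previous kept one.
Sorted by end: (1,4)  (0,5)  (4,6)  (9,10)  (11,12)  (10,14)  (14,15)  (9,16)  (15,17)  (17,18)
take (1,4); skip (0,5); take (4,6); take (9,10); take (11,12); take (14,15); skip (9,16); take (15,17); take (17,18).
Selected: (1,4) (4,6) (9,10) (11,12) (14,15) (15,17) (17,18)

18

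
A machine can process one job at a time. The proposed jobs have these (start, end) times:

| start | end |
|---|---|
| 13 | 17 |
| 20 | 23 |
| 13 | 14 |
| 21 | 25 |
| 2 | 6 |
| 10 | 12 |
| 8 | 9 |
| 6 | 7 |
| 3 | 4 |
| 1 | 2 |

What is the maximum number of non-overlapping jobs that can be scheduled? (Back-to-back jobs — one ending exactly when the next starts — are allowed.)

7

Sorted by end: (1,2)  (3,4)  (2,6)  (6,7)  (8,9)  (10,12)  (13,14)  (13,17)  (20,23)  (21,25)
take (1,2); take (3,4); take (6,7); take (8,9); take (10,12); take (13,14); take (20,23); skip (21,25).
Selected 7 jobs.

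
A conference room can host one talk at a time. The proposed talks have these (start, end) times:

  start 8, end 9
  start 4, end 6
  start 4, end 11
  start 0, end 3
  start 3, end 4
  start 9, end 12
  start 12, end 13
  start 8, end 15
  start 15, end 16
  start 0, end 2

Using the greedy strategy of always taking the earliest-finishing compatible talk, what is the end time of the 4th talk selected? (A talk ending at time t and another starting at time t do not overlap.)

9

By end time: (0,2), (0,3), (3,4), (4,6), (8,9), (4,11), (9,12), (12,13), (8,15), (15,16).
Pick (0,2); next start ≥ 2 → (3,4); next start ≥ 4 → (4,6); next start ≥ 6 → (8,9); next start ≥ 9 → (9,12); next start ≥ 12 → (12,13); next start ≥ 13 → (15,16).
Selected: (0,2) (3,4) (4,6) (8,9) (9,12) (12,13) (15,16)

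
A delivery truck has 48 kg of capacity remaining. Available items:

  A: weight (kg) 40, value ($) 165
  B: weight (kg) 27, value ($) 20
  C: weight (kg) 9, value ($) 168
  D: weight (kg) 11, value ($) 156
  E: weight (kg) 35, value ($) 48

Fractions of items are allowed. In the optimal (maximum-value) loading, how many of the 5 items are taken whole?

2

Sort by value per unit weight and fill in that order.
Ratios (sorted): C 18.67, D 14.18, A 4.12, E 1.37, B 0.74
take C (9 @ 168); take D (11 @ 156); take 28/40 of A → 115.50. Capacity used 48/48.
2 item(s) taken whole; one partial (take 28/40 of A).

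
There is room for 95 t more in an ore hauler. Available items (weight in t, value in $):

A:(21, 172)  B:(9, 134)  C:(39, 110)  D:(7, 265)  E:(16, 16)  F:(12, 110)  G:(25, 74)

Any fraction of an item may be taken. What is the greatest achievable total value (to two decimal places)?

Greedy by value/weight ratio, highest first.
Ratios (sorted): D 37.86, B 14.89, F 9.17, A 8.19, G 2.96, C 2.82, E 1.00
take D (7 @ 265); take B (9 @ 134); take F (12 @ 110); take A (21 @ 172); take G (25 @ 74); take 21/39 of C → 59.23. Capacity used 95/95.
Total value = 814.23

814.23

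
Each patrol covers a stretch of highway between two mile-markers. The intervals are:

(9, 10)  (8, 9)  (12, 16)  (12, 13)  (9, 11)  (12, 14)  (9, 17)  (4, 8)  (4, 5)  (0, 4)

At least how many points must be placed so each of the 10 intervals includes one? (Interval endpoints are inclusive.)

Sort by right endpoint; whenever an interval is uncovered, place a point at its right end.
Sorted: [0,4] [4,5] [4,8] [8,9] [9,10] [9,11] [12,13] [12,14] [12,16] [9,17]
{[0,4],[4,5],[4,8]} hit by 4; {[8,9],[9,10],[9,11]} hit by 9; {[12,13],[12,14],[12,16],[9,17]} hit by 13.
Points: 4, 9, 13 (3 total).

3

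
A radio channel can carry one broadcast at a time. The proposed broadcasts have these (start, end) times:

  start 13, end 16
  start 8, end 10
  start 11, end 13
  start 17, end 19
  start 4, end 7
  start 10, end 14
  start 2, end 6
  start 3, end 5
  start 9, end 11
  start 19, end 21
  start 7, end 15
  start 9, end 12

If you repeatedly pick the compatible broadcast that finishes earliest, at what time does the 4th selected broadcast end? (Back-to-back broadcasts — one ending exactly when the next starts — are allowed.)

Greedy by earliest finish: after sorting by end time, pick each interval compatible with the last pick.
Sorted by end: (3,5)  (2,6)  (4,7)  (8,10)  (9,11)  (9,12)  (11,13)  (10,14)  (7,15)  (13,16)  (17,19)  (19,21)
take (3,5); skip (2,6); take (8,10); take (11,13); take (13,16); take (17,19); take (19,21).
Selected: (3,5) (8,10) (11,13) (13,16) (17,19) (19,21)

16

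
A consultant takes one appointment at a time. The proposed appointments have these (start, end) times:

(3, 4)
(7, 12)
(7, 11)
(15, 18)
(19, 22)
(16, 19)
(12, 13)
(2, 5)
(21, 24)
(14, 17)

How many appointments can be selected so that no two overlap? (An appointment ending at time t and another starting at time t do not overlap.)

5

Sorted by end: (3,4)  (2,5)  (7,11)  (7,12)  (12,13)  (14,17)  (15,18)  (16,19)  (19,22)  (21,24)
take (3,4); take (7,11); take (12,13); take (14,17); take (19,22); skip (21,24).
Selected 5 appointments.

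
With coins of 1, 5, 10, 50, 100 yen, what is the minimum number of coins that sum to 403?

Greedy: take as many of the largest coin as possible, then repeat with the remainder.
403 − 4×100→3 − 3×1→0
Total coins = 4 + 3 = 7

7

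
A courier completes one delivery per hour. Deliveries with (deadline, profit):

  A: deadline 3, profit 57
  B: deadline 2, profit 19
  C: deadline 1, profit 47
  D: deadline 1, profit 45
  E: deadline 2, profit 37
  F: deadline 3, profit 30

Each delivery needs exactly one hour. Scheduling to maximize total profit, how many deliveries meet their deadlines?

Take jobs in profit order; each goes to the latest open slot no later than its deadline.
By profit: A(d3,57), C(d1,47), D(d1,45), E(d2,37), F(d3,30), B(d2,19)
A→slot 3; C→slot 1; D skipped; E→slot 2; F skipped; B skipped.
3 of 6 scheduled.

3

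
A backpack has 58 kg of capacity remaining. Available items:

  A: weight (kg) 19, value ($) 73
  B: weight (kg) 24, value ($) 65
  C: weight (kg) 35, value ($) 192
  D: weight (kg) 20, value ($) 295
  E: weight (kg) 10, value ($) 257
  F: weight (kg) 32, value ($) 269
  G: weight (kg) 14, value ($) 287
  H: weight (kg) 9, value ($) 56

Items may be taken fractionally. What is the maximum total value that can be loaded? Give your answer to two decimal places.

Sort by value per unit weight and fill in that order.
Order: E (257/10=25.70) > G (287/14=20.50) > D (295/20=14.75) > F (269/32=8.41) > H (56/9=6.22) > C (192/35=5.49) > A (73/19=3.84) > B (65/24=2.71)
Fill: take E (10 @ 257) → take G (14 @ 287) → take D (20 @ 295) → take 14/32 of F → 117.69; 58/58 used.
Total value = 956.69

956.69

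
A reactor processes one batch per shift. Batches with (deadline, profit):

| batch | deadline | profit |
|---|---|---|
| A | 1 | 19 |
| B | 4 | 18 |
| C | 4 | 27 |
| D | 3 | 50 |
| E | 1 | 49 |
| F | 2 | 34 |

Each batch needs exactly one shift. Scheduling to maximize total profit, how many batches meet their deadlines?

4

Profit order: D=50 E=49 F=34 C=27 A=19 B=18
Assign: D→slot 3, E→slot 1, F→slot 2, C→slot 4, A skipped, B skipped.
Slots: [1:E] [2:F] [3:D] [4:C]
4 of 6 scheduled.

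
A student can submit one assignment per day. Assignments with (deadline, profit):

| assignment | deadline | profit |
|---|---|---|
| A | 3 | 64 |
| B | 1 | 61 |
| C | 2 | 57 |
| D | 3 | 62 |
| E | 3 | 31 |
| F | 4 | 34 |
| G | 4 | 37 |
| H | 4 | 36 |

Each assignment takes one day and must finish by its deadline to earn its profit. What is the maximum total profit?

224

Take jobs in profit order; each goes to the latest open slot no later than its deadline.
By profit: A(d3,64), D(d3,62), B(d1,61), C(d2,57), G(d4,37), H(d4,36), F(d4,34), E(d3,31)
A→slot 3; D→slot 2; B→slot 1; C skipped; G→slot 4; H skipped; F skipped; E skipped.
Profit = 61 + 62 + 64 + 37 = 224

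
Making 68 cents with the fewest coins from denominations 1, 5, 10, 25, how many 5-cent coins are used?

68 = 2×25 + 1×10 + 1×5 + 3×1
Count of 5: 1

1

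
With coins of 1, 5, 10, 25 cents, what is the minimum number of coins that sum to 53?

5

Greedy: take as many of the largest coin as possible, then repeat with the remainder.
53 − 2×25→3 − 3×1→0
Total coins = 2 + 3 = 5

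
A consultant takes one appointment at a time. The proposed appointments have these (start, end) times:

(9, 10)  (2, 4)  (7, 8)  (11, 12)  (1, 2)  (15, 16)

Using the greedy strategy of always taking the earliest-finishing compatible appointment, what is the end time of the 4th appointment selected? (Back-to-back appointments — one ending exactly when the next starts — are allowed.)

Sort by end time and greedily take each interval whose start is ≥ the last chosen end.
By end time: (1,2), (2,4), (7,8), (9,10), (11,12), (15,16).
Pick (1,2); next start ≥ 2 → (2,4); next start ≥ 4 → (7,8); next start ≥ 8 → (9,10); next start ≥ 10 → (11,12); next start ≥ 12 → (15,16).
Selected: (1,2) (2,4) (7,8) (9,10) (11,12) (15,16)

10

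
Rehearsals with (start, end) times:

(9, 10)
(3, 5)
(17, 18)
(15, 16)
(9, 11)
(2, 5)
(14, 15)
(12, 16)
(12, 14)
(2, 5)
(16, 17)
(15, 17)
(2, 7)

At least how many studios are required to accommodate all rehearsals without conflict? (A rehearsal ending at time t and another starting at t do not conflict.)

4

Count concurrent intervals with a sweep; the peak is the room count.
starts: [2, 2, 2, 3, 9, 9, 12, 12, 14, 15, 15, 16, 17]
ends:   [5, 5, 5, 7, 10, 11, 14, 15, 16, 16, 17, 17, 18]
s2→1 s2→2 s2→3 s3→4  — peak 4.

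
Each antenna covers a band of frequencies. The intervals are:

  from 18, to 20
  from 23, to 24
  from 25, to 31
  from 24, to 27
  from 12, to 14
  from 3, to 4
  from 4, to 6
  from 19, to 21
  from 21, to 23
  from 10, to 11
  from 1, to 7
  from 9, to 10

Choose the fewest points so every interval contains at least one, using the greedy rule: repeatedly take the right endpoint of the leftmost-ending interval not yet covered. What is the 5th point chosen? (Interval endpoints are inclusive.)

23

Process intervals by earliest right end; each time one isn't hit yet, stab at its right endpoint.
By right end: [3,4]  [4,6]  [1,7]  [9,10]  [10,11]  [12,14]  [18,20]  [19,21]  [21,23]  [23,24]  [24,27]  [25,31]
[3,4] uncovered → point at 4; [9,10] uncovered → point at 10; [12,14] uncovered → point at 14; [18,20] uncovered → point at 20; [21,23] uncovered → point at 23; [24,27] uncovered → point at 27.
Points: 4, 10, 14, 20, 23, 27 (6 total).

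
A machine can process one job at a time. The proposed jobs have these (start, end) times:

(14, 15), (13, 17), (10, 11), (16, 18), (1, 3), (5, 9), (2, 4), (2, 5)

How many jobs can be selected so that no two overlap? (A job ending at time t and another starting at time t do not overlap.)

Sorted by end: (1,3)  (2,4)  (2,5)  (5,9)  (10,11)  (14,15)  (13,17)  (16,18)
take (1,3); skip (2,5); take (5,9); take (10,11); take (14,15); skip (13,17); take (16,18).
Selected 5 jobs.

5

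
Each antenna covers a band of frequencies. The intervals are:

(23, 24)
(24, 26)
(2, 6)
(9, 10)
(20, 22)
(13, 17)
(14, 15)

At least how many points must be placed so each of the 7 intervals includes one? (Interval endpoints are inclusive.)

5

Sort by right endpoint; whenever an interval is uncovered, place a point at its right end.
Sorted: [2,6] [9,10] [14,15] [13,17] [20,22] [23,24] [24,26]
{[2,6]} hit by 6; {[9,10]} hit by 10; {[14,15],[13,17]} hit by 15; {[20,22]} hit by 22; {[23,24],[24,26]} hit by 24.
Points: 6, 10, 15, 22, 24 (5 total).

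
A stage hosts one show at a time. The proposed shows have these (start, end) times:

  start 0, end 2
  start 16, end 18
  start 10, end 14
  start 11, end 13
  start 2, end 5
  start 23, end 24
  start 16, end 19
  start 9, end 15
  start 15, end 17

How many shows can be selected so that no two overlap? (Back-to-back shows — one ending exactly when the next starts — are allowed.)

5

Sorted by end: (0,2)  (2,5)  (11,13)  (10,14)  (9,15)  (15,17)  (16,18)  (16,19)  (23,24)
take (0,2); take (2,5); take (11,13); skip (9,15); take (15,17); take (23,24).
Selected 5 shows.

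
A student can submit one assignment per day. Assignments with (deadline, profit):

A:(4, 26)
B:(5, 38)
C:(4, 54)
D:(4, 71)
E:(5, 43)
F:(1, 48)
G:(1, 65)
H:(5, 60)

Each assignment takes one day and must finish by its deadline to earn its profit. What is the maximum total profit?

293

By profit: D(d4,71), G(d1,65), H(d5,60), C(d4,54), F(d1,48), E(d5,43), B(d5,38), A(d4,26)
D→slot 4; G→slot 1; H→slot 5; C→slot 3; F skipped; E→slot 2; B skipped; A skipped.
Profit = 65 + 43 + 54 + 71 + 60 = 293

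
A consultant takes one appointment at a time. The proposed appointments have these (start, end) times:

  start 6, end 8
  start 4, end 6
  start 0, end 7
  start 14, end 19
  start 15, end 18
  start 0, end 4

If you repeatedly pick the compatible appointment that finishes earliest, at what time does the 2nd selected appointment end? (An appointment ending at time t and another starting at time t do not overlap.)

Greedy by earliest finish: after sorting by end time, pick each interval compatible with the last pick.
Sorted by end: (0,4)  (4,6)  (0,7)  (6,8)  (15,18)  (14,19)
take (0,4); take (4,6); skip (0,7); take (6,8); take (15,18); skip (14,19).
Selected: (0,4) (4,6) (6,8) (15,18)

6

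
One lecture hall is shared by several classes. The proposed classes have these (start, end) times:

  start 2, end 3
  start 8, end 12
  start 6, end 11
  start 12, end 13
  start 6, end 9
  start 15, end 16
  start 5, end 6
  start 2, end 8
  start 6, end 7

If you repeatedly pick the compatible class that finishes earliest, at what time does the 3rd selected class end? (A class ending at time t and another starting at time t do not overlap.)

Order by finish time; keep every interval that doesn't clash with the previous kept one.
By end time: (2,3), (5,6), (6,7), (2,8), (6,9), (6,11), (8,12), (12,13), (15,16).
Pick (2,3); next start ≥ 3 → (5,6); next start ≥ 6 → (6,7); next start ≥ 7 → (8,12); next start ≥ 12 → (12,13); next start ≥ 13 → (15,16).
Selected: (2,3) (5,6) (6,7) (8,12) (12,13) (15,16)

7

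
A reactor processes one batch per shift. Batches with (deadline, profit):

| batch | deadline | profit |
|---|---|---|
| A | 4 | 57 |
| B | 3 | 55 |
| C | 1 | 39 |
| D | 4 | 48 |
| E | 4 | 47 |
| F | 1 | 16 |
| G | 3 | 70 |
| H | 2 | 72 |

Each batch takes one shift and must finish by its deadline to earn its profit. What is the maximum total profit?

Take jobs in profit order; each goes to the latest open slot no later than its deadline.
Profit order: H=72 G=70 A=57 B=55 D=48 E=47 C=39 F=16
Assign: H→slot 2, G→slot 3, A→slot 4, B→slot 1, D skipped, E skipped, C skipped, F skipped.
Slots: [1:B] [2:H] [3:G] [4:A]
Profit = 55 + 72 + 70 + 57 = 254

254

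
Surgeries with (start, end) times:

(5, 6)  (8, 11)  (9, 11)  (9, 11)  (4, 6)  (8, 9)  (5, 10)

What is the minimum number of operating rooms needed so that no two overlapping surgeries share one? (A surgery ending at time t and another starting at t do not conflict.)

4

starts: [4, 5, 5, 8, 8, 9, 9]
ends:   [6, 6, 9, 10, 11, 11, 11]
s4→1 s5→2 s5→3 e6→2 e6→1 s8→2 s8→3 e9→2 s9→3 s9→4  — peak 4.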